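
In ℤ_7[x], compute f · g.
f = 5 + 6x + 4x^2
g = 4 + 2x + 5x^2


Expand and collect like terms; reduce coefficients mod 7:
x^0: 5·4 = 20 ≡ 6 (mod 7)
x^1: 5·2 + 6·4 = 34 ≡ 6 (mod 7)
x^2: 5·5 + 6·2 + 4·4 = 53 ≡ 4 (mod 7)
x^3: 6·5 + 4·2 = 38 ≡ 3 (mod 7)
x^4: 4·5 = 20 ≡ 6 (mod 7)
Result: 6 + 6x + 4x^2 + 3x^3 + 6x^4

f · g = 6 + 6x + 4x^2 + 3x^3 + 6x^4


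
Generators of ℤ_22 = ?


g generates ℤ_n iff gcd(g,n) = 1
Prime factors of 22: 2, 11
Generators are g ∈ {1,...,21} not divisible by any of these primes.
Generators: {1, 3, 5, 7, 9, 13, 15, 17, 19, 21}
Number of generators = φ(22) = 10

Generators of ℤ_22 = {1, 3, 5, 7, 9, 13, 15, 17, 19, 21}


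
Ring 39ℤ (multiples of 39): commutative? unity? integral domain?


39ℤ is a commutative ring under +,× but has no multiplicative identity (1 ∉ 39ℤ); it has no zero divisors, but without unity it is not an integral domain
Commutative: Yes
Integral domain: No
Has unity: No

39ℤ (multiples of 39): Commutative=Yes, Unity=No


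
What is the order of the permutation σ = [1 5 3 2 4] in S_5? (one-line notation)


Cycle decomposition: (2 5 4)
Cycle lengths: 3
Order = lcm(3) = 3

ord(σ) = 3


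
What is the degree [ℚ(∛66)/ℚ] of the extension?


∛66 has minimal polynomial x³ - 66 (irreducible over ℚ since 66 is not a perfect cube)

[ℚ(∛66)/ℚ] = 3


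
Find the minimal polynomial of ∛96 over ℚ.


∛96 satisfies x³ - 96 = 0, irreducible over ℚ (no rational root; 96 is not a perfect cube)

Minimal polynomial: x³ - 96


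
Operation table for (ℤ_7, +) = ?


Elements: {0, 1, 2, 3, 4, 5, 6}
Operation: addition mod 7
Entry (a, b) = (a + b) mod 7

Cayley table:
  | 0 | 1 | 2 | 3 | 4 | 5 | 6
0 | 0 | 1 | 2 | 3 | 4 | 5 | 6
1 | 1 | 2 | 3 | 4 | 5 | 6 | 0
2 | 2 | 3 | 4 | 5 | 6 | 0 | 1
3 | 3 | 4 | 5 | 6 | 0 | 1 | 2
4 | 4 | 5 | 6 | 0 | 1 | 2 | 3
5 | 5 | 6 | 0 | 1 | 2 | 3 | 4
6 | 6 | 0 | 1 | 2 | 3 | 4 | 5


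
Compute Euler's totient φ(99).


Factor n: 99 = 3^2 × 11
φ(n) = n · ∏(1 - 1/p) over distinct primes p | n
φ(99) = 99 · (1 - 1/3) · (1 - 1/11) = 60

φ(99) = 60


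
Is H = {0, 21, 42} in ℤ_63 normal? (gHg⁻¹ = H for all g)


H = {0, 21, 42} in ℤ_63
ℤ_63 is abelian; every subgroup of an abelian group is normal

Yes, normal subgroup


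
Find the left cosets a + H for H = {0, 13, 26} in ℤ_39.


H = {0, 13, 26}, |H| = 3
Number of cosets = |G|/|H| = 39/3 = 13
0 + H = {0, 13, 26}
1 + H = {1, 14, 27}
2 + H = {2, 15, 28}
3 + H = {3, 16, 29}
4 + H = {4, 17, 30}
5 + H = {5, 18, 31}
6 + H = {6, 19, 32}
7 + H = {7, 20, 33}
8 + H = {8, 21, 34}
9 + H = {9, 22, 35}
10 + H = {10, 23, 36}
11 + H = {11, 24, 37}
12 + H = {12, 25, 38}

Cosets: 0+H={0,13,26}; 1+H={1,14,27}; 2+H={2,15,28}; 3+H={3,16,29}; 4+H={4,17,30}; 5+H={5,18,31}; 6+H={6,19,32}; 7+H={7,20,33}; 8+H={8,21,34}; 9+H={9,22,35}; 10+H={10,23,36}; 11+H={11,24,37}; 12+H={12,25,38}


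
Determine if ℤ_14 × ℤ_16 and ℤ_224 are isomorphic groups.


Comparing ℤ_14 × ℤ_16 and ℤ_224:
gcd(14,16) = 2 ≠ 1. Max element order in ℤ_14×ℤ_16 is lcm(14,16) = 112 < 224, so it has no element of order 224

No, ℤ_14 × ℤ_16 ≇ ℤ_224


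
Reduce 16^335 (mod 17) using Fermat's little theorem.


Fermat's little theorem: if p is prime and gcd(a,p)=1, then a^(p-1) ≡ 1 (mod p)
p = 17 is prime, gcd(16,17) = 1
Reduce exponent: 335 mod 16 = 15
So 16^335 ≡ 16^15 (mod 17)
16^15 mod 17 = 16

16^335 ≡ 16 (mod 17)


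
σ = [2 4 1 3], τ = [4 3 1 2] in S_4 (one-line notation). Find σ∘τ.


σ∘τ: apply τ first, then σ
1 →τ 4 →σ 3
2 →τ 3 →σ 1
3 →τ 1 →σ 2
4 →τ 2 →σ 4

σ∘τ = [3 1 2 4]


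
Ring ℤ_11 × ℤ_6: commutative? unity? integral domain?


Direct product ring; commutative with unity (1,1); but (1,0)·(0,1) = (0,0) gives zero divisors, so not an integral domain
Commutative: Yes
Integral domain: No
Has unity: Yes

ℤ_11 × ℤ_6: Commutative=Yes, Unity=Yes


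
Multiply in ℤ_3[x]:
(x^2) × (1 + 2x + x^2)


Expand and collect like terms; reduce coefficients mod 3:
x^0: 0·1 = 0 ≡ 0 (mod 3)
x^1: 0·2 + 0·1 = 0 ≡ 0 (mod 3)
x^2: 0·1 + 0·2 + 1·1 = 1 ≡ 1 (mod 3)
x^3: 0·1 + 1·2 = 2 ≡ 2 (mod 3)
x^4: 1·1 = 1 ≡ 1 (mod 3)
Result: x^2 + 2x^3 + x^4

f · g = x^2 + 2x^3 + x^4


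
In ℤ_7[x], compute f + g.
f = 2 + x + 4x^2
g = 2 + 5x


Add coefficients mod 7:
x^0: 2 + 2 = 4 (mod 7)
x^1: 1 + 5 = 6 (mod 7)
x^2: 4 + 0 = 4 (mod 7)
Result: 4 + 6x + 4x^2

f + g = 4 + 6x + 4x^2


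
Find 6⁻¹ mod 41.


Use the extended Euclidean algorithm to write 1 = 6·s + 41·t; then s mod 41 is the inverse.
Euclidean algorithm:
  6 = 0·41 + 6
  41 = 6·6 + 5
  6 = 1·5 + 1
  5 = 5·1 + 0
gcd(6,41) = 1
Back-substitution gives: 6·(7) + 41·(-1) = 1
So 6⁻¹ ≡ 7 ≡ 7 (mod 41)
Check: 6 × 7 = 42 ≡ 1 (mod 41) ✓

6⁻¹ ≡ 7 (mod 41)


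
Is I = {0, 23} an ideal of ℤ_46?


Check ideal conditions for I = {0, 23} in ℤ_46:
(1) I is an additive subgroup? Yes
(2) For r ∈ ℤ_46 and a ∈ I: r·a ∈ I? Yes

Yes, I is an ideal of ℤ_46


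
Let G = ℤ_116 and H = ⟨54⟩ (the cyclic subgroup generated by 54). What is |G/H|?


|⟨54⟩| = n / gcd(54, 116) = 116 / 2 = 58
H is normal (ℤ_116 is abelian).
|G/H| = |G| / |H| = 116 / 58 = 2

|G/H| = 2


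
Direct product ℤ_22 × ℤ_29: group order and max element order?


|ℤ_22 × ℤ_29| = 22 × 29 = 638
Max element order = lcm(22,29) = 638
Cyclic? Yes (gcd=1)

|ℤ_22×ℤ_29| = 638, max element order = 638


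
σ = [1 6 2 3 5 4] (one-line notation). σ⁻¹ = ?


To find σ⁻¹, swap domain and range:
σ(1) = 1 → σ⁻¹(1) = 1
σ(2) = 6 → σ⁻¹(6) = 2
σ(3) = 2 → σ⁻¹(2) = 3
σ(4) = 3 → σ⁻¹(3) = 4
σ(5) = 5 → σ⁻¹(5) = 5
σ(6) = 4 → σ⁻¹(4) = 6

σ⁻¹ = [1 3 4 6 5 2]


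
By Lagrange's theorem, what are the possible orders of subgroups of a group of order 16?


Lagrange's theorem: |H| divides |G|
|G| = 16
Divisors of 16: 1, 2, 4, 8, 16

Possible subgroup orders: {1, 2, 4, 8, 16}


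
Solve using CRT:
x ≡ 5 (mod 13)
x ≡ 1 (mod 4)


m₁ = 13, m₂ = 4, gcd = 1, so CRT applies. M = m₁·m₂ = 52
Let M₁ = M/m₁ = 4, M₂ = M/m₂ = 13
Find y₁ ≡ M₁⁻¹ (mod m₁): 4⁻¹ ≡ 10 (mod 13)
Find y₂ ≡ M₂⁻¹ (mod m₂): 13⁻¹ ≡ 1 (mod 4)
x = a₁·M₁·y₁ + a₂·M₂·y₂ = 5·4·10 + 1·13·1 = 213
Reduce mod 52: x ≡ 5
Check: 5 mod 13 = 5 ✓, 5 mod 4 = 1 ✓

x ≡ 5 (mod 52)


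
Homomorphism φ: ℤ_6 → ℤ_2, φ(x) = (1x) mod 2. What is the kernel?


Kernel = preimage of identity
ker(φ) = {x ∈ ℤ_6 : 1x ≡ 0 (mod 2)}. Since 2 | 6, φ is well-defined. The kernel is the cyclic subgroup ⟨2⟩ of ℤ_6 (order 3), i.e. {0, 2, 4}

ker(φ) = {0, 2, 4}


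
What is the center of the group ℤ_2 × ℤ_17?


Z(G) = {g ∈ G | gx = xg for all x ∈ G}
Direct product of abelian groups is abelian, so Z(G) = G

Z(ℤ_2 × ℤ_17) = ℤ_2 × ℤ_17


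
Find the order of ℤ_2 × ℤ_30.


|A × B| = |A| · |B|
|ℤ_2 × ℤ_30| = 2 × 30 = 60

|ℤ_2 × ℤ_30| = 60


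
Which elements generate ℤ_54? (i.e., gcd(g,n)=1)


g generates ℤ_n iff gcd(g,n) = 1
Prime factors of 54: 2, 3
Generators are g ∈ {1,...,53} not divisible by any of these primes.
Generators: {1, 5, 7, 11, 13, 17, 19, 23, 25, 29, 31, 35, 37, 41, 43, 47, 49, 53}
Number of generators = φ(54) = 18

Generators of ℤ_54 = {1, 5, 7, 11, 13, 17, 19, 23, 25, 29, 31, 35, 37, 41, 43, 47, 49, 53}


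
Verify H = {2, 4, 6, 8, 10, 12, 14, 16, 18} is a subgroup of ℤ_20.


Subgroup test for H = {2, 4, 6, 8, 10, 12, 14, 16, 18} in (ℤ_20, +):
(1) 0 ∈ H? No
(2) Closure: for all a,b ∈ H, (a+b) mod 20 ∈ H? No  [counterexample: 2 + 18 = 0 ∉ H]
(3) Inverses: for all a ∈ H, -a mod 20 ∈ H? Yes

No, H is not a subgroup of ℤ_20


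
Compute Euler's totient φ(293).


Factor n: 293 = 293
φ(n) = n · ∏(1 - 1/p) over distinct primes p | n
φ(293) = 293 · (1 - 1/293) = 292

φ(293) = 292


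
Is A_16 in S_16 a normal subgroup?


H = A_16 in S_16
A_16 has index 2 in S_16, and every subgroup of index 2 is normal

Yes, normal subgroup


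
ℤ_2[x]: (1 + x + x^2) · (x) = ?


Expand and collect like terms; reduce coefficients mod 2:
x^0: 1·0 = 0 ≡ 0 (mod 2)
x^1: 1·1 + 1·0 = 1 ≡ 1 (mod 2)
x^2: 1·1 + 1·0 = 1 ≡ 1 (mod 2)
x^3: 1·1 = 1 ≡ 1 (mod 2)
Result: x + x^2 + x^3

f · g = x + x^2 + x^3


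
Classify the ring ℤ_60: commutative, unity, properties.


ℤ_60 is a commutative ring with unity 1; 60 = 2×30 is composite, so 2·30 ≡ 0 gives zero divisors (not an integral domain)
Commutative: Yes
Integral domain: No
Has unity: Yes

ℤ_60: Commutative=Yes, Unity=Yes


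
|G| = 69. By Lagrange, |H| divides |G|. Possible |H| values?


Lagrange's theorem: |H| divides |G|
|G| = 69
Divisors of 69: 1, 3, 23, 69

Possible subgroup orders: {1, 3, 23, 69}


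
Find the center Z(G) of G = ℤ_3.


Z(G) = {g ∈ G | gx = xg for all x ∈ G}
ℤ_3 is abelian, so Z(G) = G

Z(ℤ_3) = ℤ_3


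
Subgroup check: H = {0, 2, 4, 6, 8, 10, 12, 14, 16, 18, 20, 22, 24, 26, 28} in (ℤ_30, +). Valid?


Subgroup test for H = {0, 2, 4, 6, 8, 10, 12, 14, 16, 18, 20, 22, 24, 26, 28} in (ℤ_30, +):
(1) 0 ∈ H? Yes
(2) Closure: for all a,b ∈ H, (a+b) mod 30 ∈ H? Yes
(3) Inverses: for all a ∈ H, -a mod 30 ∈ H? Yes

Yes, H is a subgroup of ℤ_30


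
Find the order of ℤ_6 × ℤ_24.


|A × B| = |A| · |B|
|ℤ_6 × ℤ_24| = 6 × 24 = 144

|ℤ_6 × ℤ_24| = 144


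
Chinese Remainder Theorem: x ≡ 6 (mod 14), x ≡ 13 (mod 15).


m₁ = 14, m₂ = 15, gcd = 1, so CRT applies. M = m₁·m₂ = 210
Let M₁ = M/m₁ = 15, M₂ = M/m₂ = 14
Find y₁ ≡ M₁⁻¹ (mod m₁): 15⁻¹ ≡ 1 (mod 14)
Find y₂ ≡ M₂⁻¹ (mod m₂): 14⁻¹ ≡ 14 (mod 15)
x = a₁·M₁·y₁ + a₂·M₂·y₂ = 6·15·1 + 13·14·14 = 2638
Reduce mod 210: x ≡ 118
Check: 118 mod 14 = 6 ✓, 118 mod 15 = 13 ✓

x ≡ 118 (mod 210)


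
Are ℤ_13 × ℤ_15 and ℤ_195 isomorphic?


Comparing ℤ_13 × ℤ_15 and ℤ_195:
gcd(13,15) = 1, so ℤ_13 × ℤ_15 ≅ ℤ_195 (CRT)

Yes, ℤ_13 × ℤ_15 ≅ ℤ_195


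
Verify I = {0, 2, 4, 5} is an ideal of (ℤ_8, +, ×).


Check ideal conditions for I = {0, 2, 4, 5} in ℤ_8:
(1) I is an additive subgroup? No
(2) For r ∈ ℤ_8 and a ∈ I: r·a ∈ I? No  [counterexample: r=3, a=2, r·a mod 8 = 6 ∉ I]

No, I is not an ideal of ℤ_8


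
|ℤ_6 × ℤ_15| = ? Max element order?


|ℤ_6 × ℤ_15| = 6 × 15 = 90
Max element order = lcm(6,15) = 30
Cyclic? No (gcd=3)

|ℤ_6×ℤ_15| = 90, max element order = 30


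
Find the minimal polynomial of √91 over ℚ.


√91 satisfies x² - 91 = 0, irreducible over ℚ since 91 is squarefree

Minimal polynomial: x² - 91


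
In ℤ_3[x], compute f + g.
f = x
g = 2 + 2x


Add coefficients mod 3:
x^0: 0 + 2 = 2 (mod 3)
x^1: 1 + 2 = 0 (mod 3)
Result: 2

f + g = 2


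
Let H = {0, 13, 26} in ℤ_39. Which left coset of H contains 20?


20 + H = {20 + h (mod 39) : h ∈ H}
20+0=20, 20+13=33, 20+26=7
20 + H = {7, 20, 33} = 7 + H

20 + H = {7, 20, 33}


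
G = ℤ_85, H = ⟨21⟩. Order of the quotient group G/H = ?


|⟨21⟩| = n / gcd(21, 85) = 85 / 1 = 85
H is normal (ℤ_85 is abelian).
|G/H| = |G| / |H| = 85 / 85 = 1

|G/H| = 1


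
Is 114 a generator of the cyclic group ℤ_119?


g generates ℤ_n iff gcd(g, n) = 1
gcd(114, 119) = 1
Since gcd = 1, 114 is a generator.

Yes, 114 generates ℤ_119


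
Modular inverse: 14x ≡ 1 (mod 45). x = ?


Use the extended Euclidean algorithm to write 1 = 14·s + 45·t; then s mod 45 is the inverse.
Euclidean algorithm:
  14 = 0·45 + 14
  45 = 3·14 + 3
  14 = 4·3 + 2
  3 = 1·2 + 1
  2 = 2·1 + 0
gcd(14,45) = 1
Back-substitution gives: 14·(-16) + 45·(5) = 1
So 14⁻¹ ≡ -16 ≡ 29 (mod 45)
Check: 14 × 29 = 406 ≡ 1 (mod 45) ✓

14⁻¹ ≡ 29 (mod 45)


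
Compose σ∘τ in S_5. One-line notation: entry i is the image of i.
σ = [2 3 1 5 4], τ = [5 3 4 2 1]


σ∘τ: apply τ first, then σ
1 →τ 5 →σ 4
2 →τ 3 →σ 1
3 →τ 4 →σ 5
4 →τ 2 →σ 3
5 →τ 1 →σ 2

σ∘τ = [4 1 5 3 2]


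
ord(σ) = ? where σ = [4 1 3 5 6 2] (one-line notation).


Cycle decomposition: (1 4 5 6 2)
Cycle lengths: 5
Order = lcm(5) = 5

ord(σ) = 5


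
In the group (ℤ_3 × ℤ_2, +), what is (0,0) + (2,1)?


Operation: componentwise addition mod (3, 2)
(0,0) + (2,1) = ((a₁+b₁) mod 3, (a₂+b₂) mod 2) with a = (0,0), b = (2,1)

(0,0) + (2,1) = (2,1)


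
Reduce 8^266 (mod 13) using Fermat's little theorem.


Fermat's little theorem: if p is prime and gcd(a,p)=1, then a^(p-1) ≡ 1 (mod p)
p = 13 is prime, gcd(8,13) = 1
Reduce exponent: 266 mod 12 = 2
So 8^266 ≡ 8^2 (mod 13)
8^2 mod 13 = 12

8^266 ≡ 12 (mod 13)


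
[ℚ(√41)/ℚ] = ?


√41 has minimal polynomial x² - 41 (irreducible over ℚ since 41 is squarefree)

[ℚ(√41)/ℚ] = 2


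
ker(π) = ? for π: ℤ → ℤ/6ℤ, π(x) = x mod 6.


Kernel = preimage of identity
ker(π) = multiples of 6 = 6ℤ

ker(π) = 6ℤ


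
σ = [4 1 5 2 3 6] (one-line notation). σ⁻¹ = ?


To find σ⁻¹, swap domain and range:
σ(1) = 4 → σ⁻¹(4) = 1
σ(2) = 1 → σ⁻¹(1) = 2
σ(3) = 5 → σ⁻¹(5) = 3
σ(4) = 2 → σ⁻¹(2) = 4
σ(5) = 3 → σ⁻¹(3) = 5
σ(6) = 6 → σ⁻¹(6) = 6

σ⁻¹ = [2 4 5 1 3 6]


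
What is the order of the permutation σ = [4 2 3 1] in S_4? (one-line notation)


Cycle decomposition: (1 4)
Cycle lengths: 2
Order = lcm(2) = 2

ord(σ) = 2


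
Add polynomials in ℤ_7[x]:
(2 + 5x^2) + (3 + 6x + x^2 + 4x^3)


Add coefficients mod 7:
x^0: 2 + 3 = 5 (mod 7)
x^1: 0 + 6 = 6 (mod 7)
x^2: 5 + 1 = 6 (mod 7)
x^3: 0 + 4 = 4 (mod 7)
Result: 5 + 6x + 6x^2 + 4x^3

f + g = 5 + 6x + 6x^2 + 4x^3


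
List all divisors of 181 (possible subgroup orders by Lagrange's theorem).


Lagrange's theorem: |H| divides |G|
|G| = 181
Divisors of 181: 1, 181

Possible subgroup orders: {1, 181}


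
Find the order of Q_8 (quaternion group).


Q_8 = {±1, ±i, ±j, ±k}
|Q_8| = 8

|Q_8 (quaternion group)| = 8


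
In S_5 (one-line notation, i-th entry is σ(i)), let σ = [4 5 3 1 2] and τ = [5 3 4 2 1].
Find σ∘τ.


σ∘τ: apply τ first, then σ
1 →τ 5 →σ 2
2 →τ 3 →σ 3
3 →τ 4 →σ 1
4 →τ 2 →σ 5
5 →τ 1 →σ 4

σ∘τ = [2 3 1 5 4]


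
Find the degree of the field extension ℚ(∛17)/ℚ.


∛17 has minimal polynomial x³ - 17 (irreducible over ℚ since 17 is not a perfect cube)

[ℚ(∛17)/ℚ] = 3


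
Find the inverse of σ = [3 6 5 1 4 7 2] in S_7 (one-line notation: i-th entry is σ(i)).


To find σ⁻¹, swap domain and range:
σ(1) = 3 → σ⁻¹(3) = 1
σ(2) = 6 → σ⁻¹(6) = 2
σ(3) = 5 → σ⁻¹(5) = 3
σ(4) = 1 → σ⁻¹(1) = 4
σ(5) = 4 → σ⁻¹(4) = 5
σ(6) = 7 → σ⁻¹(7) = 6
σ(7) = 2 → σ⁻¹(2) = 7

σ⁻¹ = [4 7 1 5 3 2 6]


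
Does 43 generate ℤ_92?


g generates ℤ_n iff gcd(g, n) = 1
gcd(43, 92) = 1
Since gcd = 1, 43 is a generator.

Yes, 43 generates ℤ_92


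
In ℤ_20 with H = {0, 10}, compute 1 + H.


1 + H = {1 + h (mod 20) : h ∈ H}
1+0=1, 1+10=11

1 + H = {1, 11}


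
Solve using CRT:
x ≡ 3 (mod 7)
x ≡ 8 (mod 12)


m₁ = 7, m₂ = 12, gcd = 1, so CRT applies. M = m₁·m₂ = 84
Let M₁ = M/m₁ = 12, M₂ = M/m₂ = 7
Find y₁ ≡ M₁⁻¹ (mod m₁): 12⁻¹ ≡ 3 (mod 7)
Find y₂ ≡ M₂⁻¹ (mod m₂): 7⁻¹ ≡ 7 (mod 12)
x = a₁·M₁·y₁ + a₂·M₂·y₂ = 3·12·3 + 8·7·7 = 500
Reduce mod 84: x ≡ 80
Check: 80 mod 7 = 3 ✓, 80 mod 12 = 8 ✓

x ≡ 80 (mod 84)


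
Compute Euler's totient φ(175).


Factor n: 175 = 5^2 × 7
φ(n) = n · ∏(1 - 1/p) over distinct primes p | n
φ(175) = 175 · (1 - 1/5) · (1 - 1/7) = 120

φ(175) = 120


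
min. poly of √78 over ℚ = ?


√78 satisfies x² - 78 = 0, irreducible over ℚ since 78 is squarefree

Minimal polynomial: x² - 78


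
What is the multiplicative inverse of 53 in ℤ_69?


Use the extended Euclidean algorithm to write 1 = 53·s + 69·t; then s mod 69 is the inverse.
Euclidean algorithm:
  53 = 0·69 + 53
  69 = 1·53 + 16
  53 = 3·16 + 5
  16 = 3·5 + 1
  5 = 5·1 + 0
gcd(53,69) = 1
Back-substitution gives: 53·(-13) + 69·(10) = 1
So 53⁻¹ ≡ -13 ≡ 56 (mod 69)
Check: 53 × 56 = 2968 ≡ 1 (mod 69) ✓

53⁻¹ ≡ 56 (mod 69)


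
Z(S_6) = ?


Z(G) = {g ∈ G | gx = xg for all x ∈ G}
S_n is non-abelian for n ≥ 3; Z(S_6) is trivial

Z(S_6) = {e}


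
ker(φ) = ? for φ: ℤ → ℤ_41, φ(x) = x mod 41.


Kernel = preimage of identity
ker(φ) = {x ∈ ℤ : x ≡ 0 (mod 41)} = 41ℤ = {0, ±41, ±82, ...}

ker(φ) = 41ℤ


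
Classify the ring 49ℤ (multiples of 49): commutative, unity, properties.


49ℤ is a commutative ring under +,× but has no multiplicative identity (1 ∉ 49ℤ); it has no zero divisors, but without unity it is not an integral domain
Commutative: Yes
Integral domain: No
Has unity: No

49ℤ (multiples of 49): Commutative=Yes, Unity=No


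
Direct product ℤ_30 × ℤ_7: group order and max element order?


|ℤ_30 × ℤ_7| = 30 × 7 = 210
Max element order = lcm(30,7) = 210
Cyclic? Yes (gcd=1)

|ℤ_30×ℤ_7| = 210, max element order = 210


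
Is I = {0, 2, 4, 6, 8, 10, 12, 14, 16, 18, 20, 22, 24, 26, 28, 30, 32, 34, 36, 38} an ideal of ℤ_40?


Check ideal conditions for I = {0, 2, 4, 6, 8, 10, 12, 14, 16, 18, 20, 22, 24, 26, 28, 30, 32, 34, 36, 38} in ℤ_40:
(1) I is an additive subgroup? Yes
(2) For r ∈ ℤ_40 and a ∈ I: r·a ∈ I? Yes

Yes, I is an ideal of ℤ_40


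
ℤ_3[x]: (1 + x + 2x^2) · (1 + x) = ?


Expand and collect like terms; reduce coefficients mod 3:
x^0: 1·1 = 1 ≡ 1 (mod 3)
x^1: 1·1 + 1·1 = 2 ≡ 2 (mod 3)
x^2: 1·1 + 2·1 = 3 ≡ 0 (mod 3)
x^3: 2·1 = 2 ≡ 2 (mod 3)
Result: 1 + 2x + 2x^3

f · g = 1 + 2x + 2x^3


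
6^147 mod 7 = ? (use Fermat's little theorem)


Fermat's little theorem: if p is prime and gcd(a,p)=1, then a^(p-1) ≡ 1 (mod p)
p = 7 is prime, gcd(6,7) = 1
Reduce exponent: 147 mod 6 = 3
So 6^147 ≡ 6^3 (mod 7)
6^3 mod 7 = 6

6^147 ≡ 6 (mod 7)


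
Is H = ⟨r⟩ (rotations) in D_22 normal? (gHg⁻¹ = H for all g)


H = ⟨r⟩ (rotations) in D_22
The rotation subgroup ⟨r⟩ has index 2 in D_22, so it is normal

Yes, normal subgroup


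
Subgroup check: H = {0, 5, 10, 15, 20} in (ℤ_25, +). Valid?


Subgroup test for H = {0, 5, 10, 15, 20} in (ℤ_25, +):
(1) 0 ∈ H? Yes
(2) Closure: for all a,b ∈ H, (a+b) mod 25 ∈ H? Yes
(3) Inverses: for all a ∈ H, -a mod 25 ∈ H? Yes

Yes, H is a subgroup of ℤ_25


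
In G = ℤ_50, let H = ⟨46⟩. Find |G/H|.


|⟨46⟩| = n / gcd(46, 50) = 50 / 2 = 25
H is normal (ℤ_50 is abelian).
|G/H| = |G| / |H| = 50 / 25 = 2

|G/H| = 2


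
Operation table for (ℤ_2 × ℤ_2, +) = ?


Elements: {(0,0), (0,1), (1,0), (1,1)}
Operation: componentwise addition mod (2, 2)
Entry (a, b) = ((a₁+b₁) mod 2, (a₂+b₂) mod 2)

Cayley table:
      | (0,0) | (0,1) | (1,0) | (1,1)
(0,0) | (0,0) | (0,1) | (1,0) | (1,1)
(0,1) | (0,1) | (0,0) | (1,1) | (1,0)
(1,0) | (1,0) | (1,1) | (0,0) | (0,1)
(1,1) | (1,1) | (1,0) | (0,1) | (0,0)


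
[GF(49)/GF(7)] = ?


GF(49) = GF(7^2), so the extension degree is 2

[GF(49)/GF(7)] = 2


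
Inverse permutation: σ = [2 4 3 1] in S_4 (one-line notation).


To find σ⁻¹, swap domain and range:
σ(1) = 2 → σ⁻¹(2) = 1
σ(2) = 4 → σ⁻¹(4) = 2
σ(3) = 3 → σ⁻¹(3) = 3
σ(4) = 1 → σ⁻¹(1) = 4

σ⁻¹ = [4 1 3 2]


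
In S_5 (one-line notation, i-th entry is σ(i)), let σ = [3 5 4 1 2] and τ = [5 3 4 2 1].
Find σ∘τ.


σ∘τ: apply τ first, then σ
1 →τ 5 →σ 2
2 →τ 3 →σ 4
3 →τ 4 →σ 1
4 →τ 2 →σ 5
5 →τ 1 →σ 3

σ∘τ = [2 4 1 5 3]


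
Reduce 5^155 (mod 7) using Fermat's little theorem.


Fermat's little theorem: if p is prime and gcd(a,p)=1, then a^(p-1) ≡ 1 (mod p)
p = 7 is prime, gcd(5,7) = 1
Reduce exponent: 155 mod 6 = 5
So 5^155 ≡ 5^5 (mod 7)
5^5 mod 7 = 3

5^155 ≡ 3 (mod 7)


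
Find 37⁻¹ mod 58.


Use the extended Euclidean algorithm to write 1 = 37·s + 58·t; then s mod 58 is the inverse.
Euclidean algorithm:
  37 = 0·58 + 37
  58 = 1·37 + 21
  37 = 1·21 + 16
  21 = 1·16 + 5
  16 = 3·5 + 1
  5 = 5·1 + 0
gcd(37,58) = 1
Back-substitution gives: 37·(11) + 58·(-7) = 1
So 37⁻¹ ≡ 11 ≡ 11 (mod 58)
Check: 37 × 11 = 407 ≡ 1 (mod 58) ✓

37⁻¹ ≡ 11 (mod 58)


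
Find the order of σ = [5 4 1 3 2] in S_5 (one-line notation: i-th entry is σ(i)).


Cycle decomposition: (1 5 2 4 3)
Cycle lengths: 5
Order = lcm(5) = 5

ord(σ) = 5


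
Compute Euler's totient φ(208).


Factor n: 208 = 2^4 × 13
φ(n) = n · ∏(1 - 1/p) over distinct primes p | n
φ(208) = 208 · (1 - 1/2) · (1 - 1/13) = 96

φ(208) = 96


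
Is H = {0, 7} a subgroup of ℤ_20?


Subgroup test for H = {0, 7} in (ℤ_20, +):
(1) 0 ∈ H? Yes
(2) Closure: for all a,b ∈ H, (a+b) mod 20 ∈ H? No  [counterexample: 7 + 7 = 14 ∉ H]
(3) Inverses: for all a ∈ H, -a mod 20 ∈ H? No

No, H is not a subgroup of ℤ_20


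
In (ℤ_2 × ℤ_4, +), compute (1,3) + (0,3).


Operation: componentwise addition mod (2, 4)
(1,3) + (0,3) = ((a₁+b₁) mod 2, (a₂+b₂) mod 4) with a = (1,3), b = (0,3)

(1,3) + (0,3) = (1,2)


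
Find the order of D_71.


|D_n| = 2n (n rotations and n reflections)
|D_71| = 2×71 = 142

|D_71| = 142


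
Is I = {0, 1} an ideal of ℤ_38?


Check ideal conditions for I = {0, 1} in ℤ_38:
(1) I is an additive subgroup? No
(2) For r ∈ ℤ_38 and a ∈ I: r·a ∈ I? No  [counterexample: r=2, a=1, r·a mod 38 = 2 ∉ I]

No, I is not an ideal of ℤ_38


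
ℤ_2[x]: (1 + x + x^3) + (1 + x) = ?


Add coefficients mod 2:
x^0: 1 + 1 = 0 (mod 2)
x^1: 1 + 1 = 0 (mod 2)
x^2: 0 + 0 = 0 (mod 2)
x^3: 1 + 0 = 1 (mod 2)
Result: x^3

f + g = x^3


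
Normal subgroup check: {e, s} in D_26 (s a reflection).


H = {e, s} in D_26 (s a reflection)
r·s·r⁻¹ = sr⁻² ≠ s for n ≥ 3, so {e, s} is not closed under conjugation

No, not a normal subgroup


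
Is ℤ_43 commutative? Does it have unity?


ℤ_43 is a commutative ring with unity 1; 43 is prime, so ℤ_43 is a field (hence an integral domain)
Commutative: Yes
Integral domain: Yes
Has unity: Yes

ℤ_43: Commutative=Yes, Unity=Yes


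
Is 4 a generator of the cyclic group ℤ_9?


g generates ℤ_n iff gcd(g, n) = 1
gcd(4, 9) = 1
Since gcd = 1, 4 is a generator.

Yes, 4 generates ℤ_9


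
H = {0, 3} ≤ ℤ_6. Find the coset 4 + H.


4 + H = {4 + h (mod 6) : h ∈ H}
4+0=4, 4+3=1
4 + H = {1, 4} = 1 + H

4 + H = {1, 4}


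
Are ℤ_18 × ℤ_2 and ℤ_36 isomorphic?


Comparing ℤ_18 × ℤ_2 and ℤ_36:
gcd(18,2) = 2 ≠ 1. Max element order in ℤ_18×ℤ_2 is lcm(18,2) = 18 < 36, so it has no element of order 36

No, ℤ_18 × ℤ_2 ≇ ℤ_36


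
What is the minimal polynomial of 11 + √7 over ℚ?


Let α = 11 + √7. Then α - 11 = √7, so (α - 11)² = 7, giving α² - 22α + 114 = 0. Degree 2 and α ∉ ℚ, so this is the minimal polynomial.

Minimal polynomial: x² - 22x + 114


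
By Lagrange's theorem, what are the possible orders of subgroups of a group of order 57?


Lagrange's theorem: |H| divides |G|
|G| = 57
Divisors of 57: 1, 3, 19, 57

Possible subgroup orders: {1, 3, 19, 57}


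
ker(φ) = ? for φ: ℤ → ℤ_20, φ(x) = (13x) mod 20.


Kernel = preimage of identity
ker(φ) = {x ∈ ℤ : 13x ≡ 0 (mod 20)}. gcd(13,20) = 1, so 13x ≡ 0 (mod 20) ⟺ x ≡ 0 (mod 20/1 = 20). Hence ker(φ) = 20ℤ

ker(φ) = 20ℤ


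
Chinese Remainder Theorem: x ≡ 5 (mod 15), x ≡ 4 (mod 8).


m₁ = 15, m₂ = 8, gcd = 1, so CRT applies. M = m₁·m₂ = 120
Let M₁ = M/m₁ = 8, M₂ = M/m₂ = 15
Find y₁ ≡ M₁⁻¹ (mod m₁): 8⁻¹ ≡ 2 (mod 15)
Find y₂ ≡ M₂⁻¹ (mod m₂): 15⁻¹ ≡ 7 (mod 8)
x = a₁·M₁·y₁ + a₂·M₂·y₂ = 5·8·2 + 4·15·7 = 500
Reduce mod 120: x ≡ 20
Check: 20 mod 15 = 5 ✓, 20 mod 8 = 4 ✓

x ≡ 20 (mod 120)


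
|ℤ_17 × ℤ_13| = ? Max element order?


|ℤ_17 × ℤ_13| = 17 × 13 = 221
Max element order = lcm(17,13) = 221
Cyclic? Yes (gcd=1)

|ℤ_17×ℤ_13| = 221, max element order = 221


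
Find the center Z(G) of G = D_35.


Z(G) = {g ∈ G | gx = xg for all x ∈ G}
For odd n, Z(D_n) = {e}: no nontrivial rotation commutes with all reflections

Z(D_35) = {e}


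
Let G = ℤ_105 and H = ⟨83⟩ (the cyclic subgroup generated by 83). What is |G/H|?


|⟨83⟩| = n / gcd(83, 105) = 105 / 1 = 105
H is normal (ℤ_105 is abelian).
|G/H| = |G| / |H| = 105 / 105 = 1

|G/H| = 1


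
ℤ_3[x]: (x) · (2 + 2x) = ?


Expand and collect like terms; reduce coefficients mod 3:
x^0: 0·2 = 0 ≡ 0 (mod 3)
x^1: 0·2 + 1·2 = 2 ≡ 2 (mod 3)
x^2: 1·2 = 2 ≡ 2 (mod 3)
Result: 2x + 2x^2

f · g = 2x + 2x^2


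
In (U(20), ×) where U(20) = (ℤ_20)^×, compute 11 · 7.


Operation: multiplication mod 20
11 · 7 = (a × b) mod 20 with a = 11, b = 7

11 · 7 = 17


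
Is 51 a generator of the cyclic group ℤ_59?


g generates ℤ_n iff gcd(g, n) = 1
gcd(51, 59) = 1
Since gcd = 1, 51 is a generator.

Yes, 51 generates ℤ_59


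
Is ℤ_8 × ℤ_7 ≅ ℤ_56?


Comparing ℤ_8 × ℤ_7 and ℤ_56:
gcd(8,7) = 1, so ℤ_8 × ℤ_7 ≅ ℤ_56 (CRT)

Yes, ℤ_8 × ℤ_7 ≅ ℤ_56


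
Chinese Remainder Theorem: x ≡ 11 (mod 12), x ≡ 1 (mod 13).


m₁ = 12, m₂ = 13, gcd = 1, so CRT applies. M = m₁·m₂ = 156
Let M₁ = M/m₁ = 13, M₂ = M/m₂ = 12
Find y₁ ≡ M₁⁻¹ (mod m₁): 13⁻¹ ≡ 1 (mod 12)
Find y₂ ≡ M₂⁻¹ (mod m₂): 12⁻¹ ≡ 12 (mod 13)
x = a₁·M₁·y₁ + a₂·M₂·y₂ = 11·13·1 + 1·12·12 = 287
Reduce mod 156: x ≡ 131
Check: 131 mod 12 = 11 ✓, 131 mod 13 = 1 ✓

x ≡ 131 (mod 156)


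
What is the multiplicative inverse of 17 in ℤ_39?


Use the extended Euclidean algorithm to write 1 = 17·s + 39·t; then s mod 39 is the inverse.
Euclidean algorithm:
  17 = 0·39 + 17
  39 = 2·17 + 5
  17 = 3·5 + 2
  5 = 2·2 + 1
  2 = 2·1 + 0
gcd(17,39) = 1
Back-substitution gives: 17·(-16) + 39·(7) = 1
So 17⁻¹ ≡ -16 ≡ 23 (mod 39)
Check: 17 × 23 = 391 ≡ 1 (mod 39) ✓

17⁻¹ ≡ 23 (mod 39)


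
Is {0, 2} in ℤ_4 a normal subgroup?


H = {0, 2} in ℤ_4
ℤ_4 is abelian; every subgroup of an abelian group is normal

Yes, normal subgroup


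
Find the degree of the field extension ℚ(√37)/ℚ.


√37 has minimal polynomial x² - 37 (irreducible over ℚ since 37 is squarefree)

[ℚ(√37)/ℚ] = 2


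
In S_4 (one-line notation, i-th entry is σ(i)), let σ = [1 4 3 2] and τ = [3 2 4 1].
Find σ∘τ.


σ∘τ: apply τ first, then σ
1 →τ 3 →σ 3
2 →τ 2 →σ 4
3 →τ 4 →σ 2
4 →τ 1 →σ 1

σ∘τ = [3 4 2 1]


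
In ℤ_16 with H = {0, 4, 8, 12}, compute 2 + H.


2 + H = {2 + h (mod 16) : h ∈ H}
2+0=2, 2+4=6, 2+8=10, 2+12=14

2 + H = {2, 6, 10, 14}


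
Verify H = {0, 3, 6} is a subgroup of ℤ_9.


Subgroup test for H = {0, 3, 6} in (ℤ_9, +):
(1) 0 ∈ H? Yes
(2) Closure: for all a,b ∈ H, (a+b) mod 9 ∈ H? Yes
(3) Inverses: for all a ∈ H, -a mod 9 ∈ H? Yes

Yes, H is a subgroup of ℤ_9


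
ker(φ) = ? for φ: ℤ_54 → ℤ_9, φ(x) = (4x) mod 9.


Kernel = preimage of identity
ker(φ) = {x ∈ ℤ_54 : 4x ≡ 0 (mod 9)}. Since 9 | 54, φ is well-defined. The kernel is the cyclic subgroup ⟨9⟩ of ℤ_54 (order 6), i.e. {0, 9, 18, 27, 36, 45}

ker(φ) = {0, 9, 18, 27, 36, 45}


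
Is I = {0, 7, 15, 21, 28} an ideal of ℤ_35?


Check ideal conditions for I = {0, 7, 15, 21, 28} in ℤ_35:
(1) I is an additive subgroup? No
(2) For r ∈ ℤ_35 and a ∈ I: r·a ∈ I? No  [counterexample: r=2, a=7, r·a mod 35 = 14 ∉ I]

No, I is not an ideal of ℤ_35


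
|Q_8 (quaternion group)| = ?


Q_8 = {±1, ±i, ±j, ±k}
|Q_8| = 8

|Q_8 (quaternion group)| = 8


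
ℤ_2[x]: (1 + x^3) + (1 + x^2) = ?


Add coefficients mod 2:
x^0: 1 + 1 = 0 (mod 2)
x^1: 0 + 0 = 0 (mod 2)
x^2: 0 + 1 = 1 (mod 2)
x^3: 1 + 0 = 1 (mod 2)
Result: x^2 + x^3

f + g = x^2 + x^3


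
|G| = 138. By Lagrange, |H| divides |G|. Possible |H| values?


Lagrange's theorem: |H| divides |G|
|G| = 138
Divisors of 138: 1, 2, 3, 6, 23, 46, 69, 138

Possible subgroup orders: {1, 2, 3, 6, 23, 46, 69, 138}


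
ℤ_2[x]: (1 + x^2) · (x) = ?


Expand and collect like terms; reduce coefficients mod 2:
x^0: 1·0 = 0 ≡ 0 (mod 2)
x^1: 1·1 + 0·0 = 1 ≡ 1 (mod 2)
x^2: 0·1 + 1·0 = 0 ≡ 0 (mod 2)
x^3: 1·1 = 1 ≡ 1 (mod 2)
Result: x + x^3

f · g = x + x^3


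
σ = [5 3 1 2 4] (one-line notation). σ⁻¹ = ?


To find σ⁻¹, swap domain and range:
σ(1) = 5 → σ⁻¹(5) = 1
σ(2) = 3 → σ⁻¹(3) = 2
σ(3) = 1 → σ⁻¹(1) = 3
σ(4) = 2 → σ⁻¹(2) = 4
σ(5) = 4 → σ⁻¹(4) = 5

σ⁻¹ = [3 4 2 5 1]


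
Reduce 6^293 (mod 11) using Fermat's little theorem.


Fermat's little theorem: if p is prime and gcd(a,p)=1, then a^(p-1) ≡ 1 (mod p)
p = 11 is prime, gcd(6,11) = 1
Reduce exponent: 293 mod 10 = 3
So 6^293 ≡ 6^3 (mod 11)
6^3 mod 11 = 7

6^293 ≡ 7 (mod 11)


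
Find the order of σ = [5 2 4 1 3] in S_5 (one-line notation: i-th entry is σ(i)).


Cycle decomposition: (1 5 3 4)
Cycle lengths: 4
Order = lcm(4) = 4

ord(σ) = 4


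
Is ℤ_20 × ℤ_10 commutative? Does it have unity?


Direct product ring; commutative with unity (1,1); but (1,0)·(0,1) = (0,0) gives zero divisors, so not an integral domain
Commutative: Yes
Integral domain: No
Has unity: Yes

ℤ_20 × ℤ_10: Commutative=Yes, Unity=Yes


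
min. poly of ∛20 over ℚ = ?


∛20 satisfies x³ - 20 = 0, irreducible over ℚ (no rational root; 20 is not a perfect cube)

Minimal polynomial: x³ - 20


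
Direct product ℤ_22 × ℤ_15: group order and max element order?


|ℤ_22 × ℤ_15| = 22 × 15 = 330
Max element order = lcm(22,15) = 330
Cyclic? Yes (gcd=1)

|ℤ_22×ℤ_15| = 330, max element order = 330


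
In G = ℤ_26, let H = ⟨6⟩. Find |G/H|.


|⟨6⟩| = n / gcd(6, 26) = 26 / 2 = 13
H is normal (ℤ_26 is abelian).
|G/H| = |G| / |H| = 26 / 13 = 2

|G/H| = 2


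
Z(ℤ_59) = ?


Z(G) = {g ∈ G | gx = xg for all x ∈ G}
ℤ_59 is abelian, so Z(G) = G

Z(ℤ_59) = ℤ_59


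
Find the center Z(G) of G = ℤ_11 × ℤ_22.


Z(G) = {g ∈ G | gx = xg for all x ∈ G}
Direct product of abelian groups is abelian, so Z(G) = G

Z(ℤ_11 × ℤ_22) = ℤ_11 × ℤ_22


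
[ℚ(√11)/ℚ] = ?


√11 has minimal polynomial x² - 11 (irreducible over ℚ since 11 is squarefree)

[ℚ(√11)/ℚ] = 2


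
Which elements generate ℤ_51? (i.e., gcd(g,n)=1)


g generates ℤ_n iff gcd(g,n) = 1
Prime factors of 51: 3, 17
Generators are g ∈ {1,...,50} not divisible by any of these primes.
Generators: {1, 2, 4, 5, 7, 8, 10, 11, 13, 14, 16, 19, 20, 22, 23, 25, 26, 28, 29, 31, 32, 35, 37, 38, 40, 41, 43, 44, 46, 47, 49, 50}
Number of generators = φ(51) = 32

Generators of ℤ_51 = {1, 2, 4, 5, 7, 8, 10, 11, 13, 14, 16, 19, 20, 22, 23, 25, 26, 28, 29, 31, 32, 35, 37, 38, 40, 41, 43, 44, 46, 47, 49, 50}


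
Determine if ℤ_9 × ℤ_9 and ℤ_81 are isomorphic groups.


Comparing ℤ_9 × ℤ_9 and ℤ_81:
gcd(9,9) = 9 ≠ 1. Max element order in ℤ_9×ℤ_9 is lcm(9,9) = 9 < 81, so it has no element of order 81

No, ℤ_9 × ℤ_9 ≇ ℤ_81


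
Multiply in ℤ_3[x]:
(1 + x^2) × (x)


Expand and collect like terms; reduce coefficients mod 3:
x^0: 1·0 = 0 ≡ 0 (mod 3)
x^1: 1·1 + 0·0 = 1 ≡ 1 (mod 3)
x^2: 0·1 + 1·0 = 0 ≡ 0 (mod 3)
x^3: 1·1 = 1 ≡ 1 (mod 3)
Result: x + x^3

f · g = x + x^3


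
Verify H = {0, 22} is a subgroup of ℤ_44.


Subgroup test for H = {0, 22} in (ℤ_44, +):
(1) 0 ∈ H? Yes
(2) Closure: for all a,b ∈ H, (a+b) mod 44 ∈ H? Yes
(3) Inverses: for all a ∈ H, -a mod 44 ∈ H? Yes

Yes, H is a subgroup of ℤ_44


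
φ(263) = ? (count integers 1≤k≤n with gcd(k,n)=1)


Factor n: 263 = 263
φ(n) = n · ∏(1 - 1/p) over distinct primes p | n
φ(263) = 263 · (1 - 1/263) = 262

φ(263) = 262


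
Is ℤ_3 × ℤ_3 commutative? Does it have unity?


Direct product ring; commutative with unity (1,1); but (1,0)·(0,1) = (0,0) gives zero divisors, so not an integral domain
Commutative: Yes
Integral domain: No
Has unity: Yes

ℤ_3 × ℤ_3: Commutative=Yes, Unity=Yes


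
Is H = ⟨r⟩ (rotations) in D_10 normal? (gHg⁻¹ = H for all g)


H = ⟨r⟩ (rotations) in D_10
The rotation subgroup ⟨r⟩ has index 2 in D_10, so it is normal

Yes, normal subgroup


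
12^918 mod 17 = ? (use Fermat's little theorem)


Fermat's little theorem: if p is prime and gcd(a,p)=1, then a^(p-1) ≡ 1 (mod p)
p = 17 is prime, gcd(12,17) = 1
Reduce exponent: 918 mod 16 = 6
So 12^918 ≡ 12^6 (mod 17)
12^6 mod 17 = 2

12^918 ≡ 2 (mod 17)


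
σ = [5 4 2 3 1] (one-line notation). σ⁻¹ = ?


To find σ⁻¹, swap domain and range:
σ(1) = 5 → σ⁻¹(5) = 1
σ(2) = 4 → σ⁻¹(4) = 2
σ(3) = 2 → σ⁻¹(2) = 3
σ(4) = 3 → σ⁻¹(3) = 4
σ(5) = 1 → σ⁻¹(1) = 5

σ⁻¹ = [5 3 4 2 1]


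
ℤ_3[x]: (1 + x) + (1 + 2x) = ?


Add coefficients mod 3:
x^0: 1 + 1 = 2 (mod 3)
x^1: 1 + 2 = 0 (mod 3)
Result: 2

f + g = 2


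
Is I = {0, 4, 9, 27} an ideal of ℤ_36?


Check ideal conditions for I = {0, 4, 9, 27} in ℤ_36:
(1) I is an additive subgroup? No
(2) For r ∈ ℤ_36 and a ∈ I: r·a ∈ I? No  [counterexample: r=2, a=4, r·a mod 36 = 8 ∉ I]

No, I is not an ideal of ℤ_36


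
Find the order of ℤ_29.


ℤ_n has n elements.

|ℤ_29| = 29


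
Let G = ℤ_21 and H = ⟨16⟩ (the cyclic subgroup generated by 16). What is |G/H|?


|⟨16⟩| = n / gcd(16, 21) = 21 / 1 = 21
H is normal (ℤ_21 is abelian).
|G/H| = |G| / |H| = 21 / 21 = 1

|G/H| = 1


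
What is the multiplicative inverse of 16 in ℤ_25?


Use the extended Euclidean algorithm to write 1 = 16·s + 25·t; then s mod 25 is the inverse.
Euclidean algorithm:
  16 = 0·25 + 16
  25 = 1·16 + 9
  16 = 1·9 + 7
  9 = 1·7 + 2
  7 = 3·2 + 1
  2 = 2·1 + 0
gcd(16,25) = 1
Back-substitution gives: 16·(11) + 25·(-7) = 1
So 16⁻¹ ≡ 11 ≡ 11 (mod 25)
Check: 16 × 11 = 176 ≡ 1 (mod 25) ✓

16⁻¹ ≡ 11 (mod 25)


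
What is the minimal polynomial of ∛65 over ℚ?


∛65 satisfies x³ - 65 = 0, irreducible over ℚ (no rational root; 65 is not a perfect cube)

Minimal polynomial: x³ - 65


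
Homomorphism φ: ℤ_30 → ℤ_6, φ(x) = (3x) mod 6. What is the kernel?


Kernel = preimage of identity
ker(φ) = {x ∈ ℤ_30 : 3x ≡ 0 (mod 6)}. Since 6 | 30, φ is well-defined. The kernel is the cyclic subgroup ⟨2⟩ of ℤ_30 (order 15), i.e. {0, 2, 4, 6, 8, 10, 12, 14, 16, 18, 20, 22, 24, 26, 28}

ker(φ) = {0, 2, 4, 6, 8, 10, 12, 14, 16, 18, 20, 22, 24, 26, 28}


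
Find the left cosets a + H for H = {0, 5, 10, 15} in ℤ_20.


H = {0, 5, 10, 15}, |H| = 4
Number of cosets = |G|/|H| = 20/4 = 5
0 + H = {0, 5, 10, 15}
1 + H = {1, 6, 11, 16}
2 + H = {2, 7, 12, 17}
3 + H = {3, 8, 13, 18}
4 + H = {4, 9, 14, 19}

Cosets: 0+H={0,5,10,15}; 1+H={1,6,11,16}; 2+H={2,7,12,17}; 3+H={3,8,13,18}; 4+H={4,9,14,19}


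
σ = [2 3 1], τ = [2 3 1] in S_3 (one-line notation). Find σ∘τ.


σ∘τ: apply τ first, then σ
1 →τ 2 →σ 3
2 →τ 3 →σ 1
3 →τ 1 →σ 2

σ∘τ = [3 1 2]


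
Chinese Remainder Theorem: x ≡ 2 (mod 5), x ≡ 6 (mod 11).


m₁ = 5, m₂ = 11, gcd = 1, so CRT applies. M = m₁·m₂ = 55
Let M₁ = M/m₁ = 11, M₂ = M/m₂ = 5
Find y₁ ≡ M₁⁻¹ (mod m₁): 11⁻¹ ≡ 1 (mod 5)
Find y₂ ≡ M₂⁻¹ (mod m₂): 5⁻¹ ≡ 9 (mod 11)
x = a₁·M₁·y₁ + a₂·M₂·y₂ = 2·11·1 + 6·5·9 = 292
Reduce mod 55: x ≡ 17
Check: 17 mod 5 = 2 ✓, 17 mod 11 = 6 ✓

x ≡ 17 (mod 55)


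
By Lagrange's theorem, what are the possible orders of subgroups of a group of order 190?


Lagrange's theorem: |H| divides |G|
|G| = 190
Divisors of 190: 1, 2, 5, 10, 19, 38, 95, 190

Possible subgroup orders: {1, 2, 5, 10, 19, 38, 95, 190}


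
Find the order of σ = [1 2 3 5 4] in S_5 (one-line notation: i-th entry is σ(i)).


Cycle decomposition: (4 5)
Cycle lengths: 2
Order = lcm(2) = 2

ord(σ) = 2


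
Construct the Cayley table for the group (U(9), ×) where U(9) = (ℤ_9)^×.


Elements: {1, 2, 4, 5, 7, 8}
Operation: multiplication mod 9
Entry (a, b) = (a × b) mod 9

Cayley table:
  | 1 | 2 | 4 | 5 | 7 | 8
1 | 1 | 2 | 4 | 5 | 7 | 8
2 | 2 | 4 | 8 | 1 | 5 | 7
4 | 4 | 8 | 7 | 2 | 1 | 5
5 | 5 | 1 | 2 | 7 | 8 | 4
7 | 7 | 5 | 1 | 8 | 4 | 2
8 | 8 | 7 | 5 | 4 | 2 | 1


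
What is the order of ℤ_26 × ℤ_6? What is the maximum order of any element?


|ℤ_26 × ℤ_6| = 26 × 6 = 156
Max element order = lcm(26,6) = 78
Cyclic? No (gcd=2)

|ℤ_26×ℤ_6| = 156, max element order = 78


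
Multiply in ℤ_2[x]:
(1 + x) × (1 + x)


Expand and collect like terms; reduce coefficients mod 2:
x^0: 1·1 = 1 ≡ 1 (mod 2)
x^1: 1·1 + 1·1 = 2 ≡ 0 (mod 2)
x^2: 1·1 = 1 ≡ 1 (mod 2)
Result: 1 + x^2

f · g = 1 + x^2


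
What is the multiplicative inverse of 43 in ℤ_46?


Use the extended Euclidean algorithm to write 1 = 43·s + 46·t; then s mod 46 is the inverse.
Euclidean algorithm:
  43 = 0·46 + 43
  46 = 1·43 + 3
  43 = 14·3 + 1
  3 = 3·1 + 0
gcd(43,46) = 1
Back-substitution gives: 43·(15) + 46·(-14) = 1
So 43⁻¹ ≡ 15 ≡ 15 (mod 46)
Check: 43 × 15 = 645 ≡ 1 (mod 46) ✓

43⁻¹ ≡ 15 (mod 46)


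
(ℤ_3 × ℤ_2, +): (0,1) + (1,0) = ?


Operation: componentwise addition mod (3, 2)
(0,1) + (1,0) = ((a₁+b₁) mod 3, (a₂+b₂) mod 2) with a = (0,1), b = (1,0)

(0,1) + (1,0) = (1,1)


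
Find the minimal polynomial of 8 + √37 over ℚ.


Let α = 8 + √37. Then α - 8 = √37, so (α - 8)² = 37, giving α² - 16α + 27 = 0. Degree 2 and α ∉ ℚ, so this is the minimal polynomial.

Minimal polynomial: x² - 16x + 27


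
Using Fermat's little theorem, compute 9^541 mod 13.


Fermat's little theorem: if p is prime and gcd(a,p)=1, then a^(p-1) ≡ 1 (mod p)
p = 13 is prime, gcd(9,13) = 1
Reduce exponent: 541 mod 12 = 1
So 9^541 ≡ 9^1 (mod 13)
9^1 mod 13 = 9

9^541 ≡ 9 (mod 13)


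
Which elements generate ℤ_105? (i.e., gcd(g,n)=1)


g generates ℤ_n iff gcd(g,n) = 1
Prime factors of 105: 3, 5, 7
Generators are g ∈ {1,...,104} not divisible by any of these primes.
Generators: {1, 2, 4, 8, 11, 13, 16, 17, 19, 22, 23, 26, 29, 31, 32, 34, 37, 38, 41, 43, 44, 46, 47, 52, 53, 58, 59, 61, 62, 64, 67, 68, 71, 73, 74, 76, 79, 82, 83, 86, 88, 89, 92, 94, 97, 101, 103, 104}
Number of generators = φ(105) = 48

Generators of ℤ_105 = {1, 2, 4, 8, 11, 13, 16, 17, 19, 22, 23, 26, 29, 31, 32, 34, 37, 38, 41, 43, 44, 46, 47, 52, 53, 58, 59, 61, 62, 64, 67, 68, 71, 73, 74, 76, 79, 82, 83, 86, 88, 89, 92, 94, 97, 101, 103, 104}


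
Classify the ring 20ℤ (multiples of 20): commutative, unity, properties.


20ℤ is a commutative ring under +,× but has no multiplicative identity (1 ∉ 20ℤ); it has no zero divisors, but without unity it is not an integral domain
Commutative: Yes
Integral domain: No
Has unity: No

20ℤ (multiples of 20): Commutative=Yes, Unity=No


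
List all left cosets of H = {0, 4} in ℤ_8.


H = {0, 4}, |H| = 2
Number of cosets = |G|/|H| = 8/2 = 4
0 + H = {0, 4}
1 + H = {1, 5}
2 + H = {2, 6}
3 + H = {3, 7}

Cosets: 0+H={0,4}; 1+H={1,5}; 2+H={2,6}; 3+H={3,7}
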